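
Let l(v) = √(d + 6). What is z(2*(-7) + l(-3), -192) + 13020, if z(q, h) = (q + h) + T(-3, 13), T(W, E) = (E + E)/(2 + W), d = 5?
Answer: 12788 + √11 ≈ 12791.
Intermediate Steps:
T(W, E) = 2*E/(2 + W) (T(W, E) = (2*E)/(2 + W) = 2*E/(2 + W))
l(v) = √11 (l(v) = √(5 + 6) = √11)
z(q, h) = -26 + h + q (z(q, h) = (q + h) + 2*13/(2 - 3) = (h + q) + 2*13/(-1) = (h + q) + 2*13*(-1) = (h + q) - 26 = -26 + h + q)
z(2*(-7) + l(-3), -192) + 13020 = (-26 - 192 + (2*(-7) + √11)) + 13020 = (-26 - 192 + (-14 + √11)) + 13020 = (-232 + √11) + 13020 = 12788 + √11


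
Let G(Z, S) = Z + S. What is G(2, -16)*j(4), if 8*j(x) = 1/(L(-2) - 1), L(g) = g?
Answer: 7/12 ≈ 0.58333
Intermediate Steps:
G(Z, S) = S + Z
j(x) = -1/24 (j(x) = 1/(8*(-2 - 1)) = (⅛)/(-3) = (⅛)*(-⅓) = -1/24)
G(2, -16)*j(4) = (-16 + 2)*(-1/24) = -14*(-1/24) = 7/12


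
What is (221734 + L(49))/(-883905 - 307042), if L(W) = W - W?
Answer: -221734/1190947 ≈ -0.18618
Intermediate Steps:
L(W) = 0
(221734 + L(49))/(-883905 - 307042) = (221734 + 0)/(-883905 - 307042) = 221734/(-1190947) = 221734*(-1/1190947) = -221734/1190947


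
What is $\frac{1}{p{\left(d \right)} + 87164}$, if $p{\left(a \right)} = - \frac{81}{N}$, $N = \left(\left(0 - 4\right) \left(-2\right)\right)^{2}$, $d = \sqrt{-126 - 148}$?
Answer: $\frac{64}{5578415} \approx 1.1473 \cdot 10^{-5}$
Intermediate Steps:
$d = i \sqrt{274}$ ($d = \sqrt{-274} = i \sqrt{274} \approx 16.553 i$)
$N = 64$ ($N = \left(\left(-4\right) \left(-2\right)\right)^{2} = 8^{2} = 64$)
$p{\left(a \right)} = - \frac{81}{64}$
$\frac{1}{p{\left(d \right)} + 87164} = \frac{1}{- \frac{81}{64} + 87164} = \frac{1}{\frac{5578415}{64}} = \frac{64}{5578415}$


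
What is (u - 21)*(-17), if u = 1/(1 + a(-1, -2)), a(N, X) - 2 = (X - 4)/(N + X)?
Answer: 1768/5 ≈ 353.60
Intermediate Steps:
a(N, X) = 2 + (-4 + X)/(N + X) (a(N, X) = 2 + (X - 4)/(N + X) = 2 + (-4 + X)/(N + X))
u = ⅕ (u = 1/(1 + (-4 + 2*(-1) + 3*(-2))/(-1 - 2)) = 1/(1 + (-4 - 2 - 6)/(-3)) = 1/(1 - ⅓*(-12)) = 1/(1 + 4) = 1/5 = ⅕ ≈ 0.20000)
(u - 21)*(-17) = (⅕ - 21)*(-17) = -104/5*(-17) = 1768/5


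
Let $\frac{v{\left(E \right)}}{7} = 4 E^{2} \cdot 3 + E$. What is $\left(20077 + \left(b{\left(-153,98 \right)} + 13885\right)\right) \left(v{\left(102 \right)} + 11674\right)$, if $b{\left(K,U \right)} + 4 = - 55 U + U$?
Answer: $25407363784$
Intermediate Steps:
$b{\left(K,U \right)} = -4 - 54 U$ ($b{\left(K,U \right)} = -4 + \left(- 55 U + U\right) = -4 - 54 U$)
$v{\left(E \right)} = 7 E + 84 E^{2}$ ($v{\left(E \right)} = 7 \left(4 E^{2} \cdot 3 + E\right) = 7 \left(12 E^{2} + E\right) = 7 \left(E + 12 E^{2}\right) = 7 E + 84 E^{2}$)
$\left(20077 + \left(b{\left(-153,98 \right)} + 13885\right)\right) \left(v{\left(102 \right)} + 11674\right) = \left(20077 + \left(\left(-4 - 5292\right) + 13885\right)\right) \left(7 \cdot 102 \left(1 + 12 \cdot 102\right) + 11674\right) = \left(20077 + \left(\left(-4 - 5292\right) + 13885\right)\right) \left(7 \cdot 102 \left(1 + 1224\right) + 11674\right) = \left(20077 + \left(-5296 + 13885\right)\right) \left(7 \cdot 102 \cdot 1225 + 11674\right) = \left(20077 + 8589\right) \left(874650 + 11674\right) = 28666 \cdot 886324 = 25407363784$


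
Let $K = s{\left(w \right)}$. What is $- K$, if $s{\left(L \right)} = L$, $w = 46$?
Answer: $-46$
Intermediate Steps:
$K = 46$
$- K = \left(-1\right) 46 = -46$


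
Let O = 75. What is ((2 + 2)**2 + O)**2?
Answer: 8281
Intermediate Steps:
((2 + 2)**2 + O)**2 = ((2 + 2)**2 + 75)**2 = (4**2 + 75)**2 = (16 + 75)**2 = 91**2 = 8281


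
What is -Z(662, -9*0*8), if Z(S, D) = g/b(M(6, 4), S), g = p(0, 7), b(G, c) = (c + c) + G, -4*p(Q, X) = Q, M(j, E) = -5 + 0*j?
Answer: 0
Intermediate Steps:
M(j, E) = -5 (M(j, E) = -5 + 0 = -5)
p(Q, X) = -Q/4
b(G, c) = G + 2*c (b(G, c) = 2*c + G = G + 2*c)
g = 0 (g = -¼*0 = 0)
Z(S, D) = 0 (Z(S, D) = 0/(-5 + 2*S) = 0)
-Z(662, -9*0*8) = -1*0 = 0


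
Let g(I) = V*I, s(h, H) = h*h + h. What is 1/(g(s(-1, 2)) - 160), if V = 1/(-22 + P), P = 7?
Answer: -1/160 ≈ -0.0062500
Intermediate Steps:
s(h, H) = h + h² (s(h, H) = h² + h = h + h²)
V = -1/15 (V = 1/(-22 + 7) = 1/(-15) = -1/15 ≈ -0.066667)
g(I) = -I/15
1/(g(s(-1, 2)) - 160) = 1/(-(-1)*(1 - 1)/15 - 160) = 1/(-(-1)*0/15 - 160) = 1/(-1/15*0 - 160) = 1/(0 - 160) = 1/(-160) = -1/160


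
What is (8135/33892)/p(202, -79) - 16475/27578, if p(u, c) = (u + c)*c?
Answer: -2712956219465/4541111568996 ≈ -0.59742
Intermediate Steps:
p(u, c) = c*(c + u) (p(u, c) = (c + u)*c = c*(c + u))
(8135/33892)/p(202, -79) - 16475/27578 = (8135/33892)/((-79*(-79 + 202))) - 16475/27578 = (8135*(1/33892))/((-79*123)) - 16475*1/27578 = (8135/33892)/(-9717) - 16475/27578 = (8135/33892)*(-1/9717) - 16475/27578 = -8135/329328564 - 16475/27578 = -2712956219465/4541111568996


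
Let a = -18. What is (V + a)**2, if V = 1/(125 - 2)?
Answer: 4897369/15129 ≈ 323.71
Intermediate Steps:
V = 1/123 ≈ 0.0081301
(V + a)**2 = (1/123 - 18)**2 = (-2213/123)**2 = 4897369/15129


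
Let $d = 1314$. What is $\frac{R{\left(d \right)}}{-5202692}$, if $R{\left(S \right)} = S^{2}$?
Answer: $- \frac{431649}{1300673} \approx -0.33187$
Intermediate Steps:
$\frac{R{\left(d \right)}}{-5202692} = \frac{1314^{2}}{-5202692} = 1726596 \left(- \frac{1}{5202692}\right) = - \frac{431649}{1300673}$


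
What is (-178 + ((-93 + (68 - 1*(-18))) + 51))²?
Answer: 17956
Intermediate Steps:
(-178 + ((-93 + (68 - 1*(-18))) + 51))² = (-178 + ((-93 + (68 + 18)) + 51))² = (-178 + ((-93 + 86) + 51))² = (-178 + (-7 + 51))² = (-178 + 44)² = (-134)² = 17956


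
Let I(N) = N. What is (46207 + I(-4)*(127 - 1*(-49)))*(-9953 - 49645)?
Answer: -2711887794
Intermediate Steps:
(46207 + I(-4)*(127 - 1*(-49)))*(-9953 - 49645) = (46207 - 4*(127 - 1*(-49)))*(-9953 - 49645) = (46207 - 4*(127 + 49))*(-59598) = (46207 - 4*176)*(-59598) = (46207 - 704)*(-59598) = 45503*(-59598) = -2711887794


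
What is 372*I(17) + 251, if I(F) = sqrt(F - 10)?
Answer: 251 + 372*sqrt(7) ≈ 1235.2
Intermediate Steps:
I(F) = sqrt(-10 + F)
372*I(17) + 251 = 372*sqrt(-10 + 17) + 251 = 372*sqrt(7) + 251 = 251 + 372*sqrt(7)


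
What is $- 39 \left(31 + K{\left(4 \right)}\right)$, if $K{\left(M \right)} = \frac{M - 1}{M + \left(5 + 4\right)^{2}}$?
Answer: $- \frac{102882}{85} \approx -1210.4$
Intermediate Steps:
$K{\left(M \right)} = \frac{-1 + M}{81 + M}$ ($K{\left(M \right)} = \frac{-1 + M}{M + 9^{2}} = \frac{-1 + M}{M + 81} = \frac{-1 + M}{81 + M}$)
$- 39 \left(31 + K{\left(4 \right)}\right) = - 39 \left(31 + \frac{-1 + 4}{81 + 4}\right) = - 39 \left(31 + \frac{1}{85} \cdot 3\right) = - 39 \left(31 + \frac{3}{85}\right) = - \frac{39 \cdot 2638}{85} = \left(-1\right) \frac{102882}{85} = - \frac{102882}{85}$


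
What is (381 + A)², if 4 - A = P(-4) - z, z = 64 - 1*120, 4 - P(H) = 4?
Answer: 108241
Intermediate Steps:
P(H) = 0 (P(H) = 4 - 1*4 = 4 - 4 = 0)
z = -56 (z = 64 - 120 = -56)
A = -52 (A = 4 - (0 - 1*(-56)) = 4 - (0 + 56) = 4 - 1*56 = 4 - 56 = -52)
(381 + A)² = (381 - 52)² = 329² = 108241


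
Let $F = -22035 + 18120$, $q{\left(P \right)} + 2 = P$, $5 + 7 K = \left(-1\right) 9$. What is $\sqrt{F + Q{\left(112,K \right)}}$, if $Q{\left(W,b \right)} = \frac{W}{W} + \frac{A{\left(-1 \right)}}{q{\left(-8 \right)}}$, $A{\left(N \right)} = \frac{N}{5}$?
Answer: $\frac{i \sqrt{391398}}{10} \approx 62.562 i$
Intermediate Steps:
$K = -2$ ($K = - \frac{5}{7} + \frac{\left(-1\right) 9}{7} = - \frac{5}{7} + \frac{1}{7} \left(-9\right) = - \frac{5}{7} - \frac{9}{7} = -2$)
$A{\left(N \right)} = \frac{N}{5}$ ($A{\left(N \right)} = N \frac{1}{5} = \frac{N}{5}$)
$q{\left(P \right)} = -2 + P$
$Q{\left(W,b \right)} = \frac{51}{50}$ ($Q{\left(W,b \right)} = \frac{W}{W} + \frac{\frac{1}{5} \left(-1\right)}{-2 - 8} = 1 - \frac{1}{5 \left(-10\right)} = 1 - - \frac{1}{50} = 1 + \frac{1}{50} = \frac{51}{50}$)
$F = -3915$
$\sqrt{F + Q{\left(112,K \right)}} = \sqrt{-3915 + \frac{51}{50}} = \sqrt{- \frac{195699}{50}} = \frac{i \sqrt{391398}}{10}$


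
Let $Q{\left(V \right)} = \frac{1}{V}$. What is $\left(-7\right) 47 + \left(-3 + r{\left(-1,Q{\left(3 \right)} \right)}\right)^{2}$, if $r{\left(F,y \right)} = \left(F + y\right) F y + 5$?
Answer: $- \frac{26249}{81} \approx -324.06$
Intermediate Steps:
$r{\left(F,y \right)} = 5 + F y \left(F + y\right)$ ($r{\left(F,y \right)} = F \left(F + y\right) y + 5 = F y \left(F + y\right) + 5 = 5 + F y \left(F + y\right)$)
$\left(-7\right) 47 + \left(-3 + r{\left(-1,Q{\left(3 \right)} \right)}\right)^{2} = \left(-7\right) 47 + \left(-3 + \left(5 - \left(\frac{1}{3}\right)^{2} + \frac{\left(-1\right)^{2}}{3}\right)\right)^{2} = -329 + \left(-3 + \left(5 - \left(\frac{1}{3}\right)^{2} + \frac{1}{3} \cdot 1\right)\right)^{2} = -329 + \left(-3 + \left(5 - \frac{1}{9} + \frac{1}{3}\right)\right)^{2} = -329 + \left(-3 + \frac{47}{9}\right)^{2} = -329 + \left(\frac{20}{9}\right)^{2} = -329 + \frac{400}{81} = - \frac{26249}{81}$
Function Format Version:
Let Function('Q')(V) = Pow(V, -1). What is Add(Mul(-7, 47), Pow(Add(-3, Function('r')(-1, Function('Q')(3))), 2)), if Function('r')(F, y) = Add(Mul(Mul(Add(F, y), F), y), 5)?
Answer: Rational(-26249, 81) ≈ -324.06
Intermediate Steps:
Function('r')(F, y) = Add(5, Mul(F, y, Add(F, y))) (Function('r')(F, y) = Add(Mul(Mul(F, Add(F, y)), y), 5) = Add(Mul(F, y, Add(F, y)), 5) = Add(5, Mul(F, y, Add(F, y))))
Add(Mul(-7, 47), Pow(Add(-3, Function('r')(-1, Function('Q')(3))), 2)) = Add(Mul(-7, 47), Pow(Add(-3, Add(5, Mul(-1, Pow(Pow(3, -1), 2)), Mul(Pow(3, -1), Pow(-1, 2)))), 2)) = Add(-329, Pow(Add(-3, Add(5, Mul(-1, Pow(Rational(1, 3), 2)), Mul(Rational(1, 3), 1))), 2)) = Add(-329, Pow(Add(-3, Add(5, Mul(-1, Rational(1, 9)), Rational(1, 3))), 2)) = Add(-329, Pow(Add(-3, Add(5, Rational(-1, 9), Rational(1, 3))), 2)) = Add(-329, Pow(Add(-3, Rational(47, 9)), 2)) = Add(-329, Pow(Rational(20, 9), 2)) = Add(-329, Rational(400, 81)) = Rational(-26249, 81)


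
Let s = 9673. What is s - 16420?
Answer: -6747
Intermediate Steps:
s - 16420 = 9673 - 16420 = -6747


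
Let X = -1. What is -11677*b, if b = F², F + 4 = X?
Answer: -291925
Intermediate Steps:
F = -5 (F = -4 - 1 = -5)
b = 25 (b = (-5)² = 25)
-11677*b = -11677*25 = -291925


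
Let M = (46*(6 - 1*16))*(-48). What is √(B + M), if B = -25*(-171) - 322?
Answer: √26033 ≈ 161.35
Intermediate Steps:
B = 3953 (B = 4275 - 322 = 3953)
M = 22080 (M = (46*(6 - 16))*(-48) = (46*(-10))*(-48) = -460*(-48) = 22080)
√(B + M) = √(3953 + 22080) = √26033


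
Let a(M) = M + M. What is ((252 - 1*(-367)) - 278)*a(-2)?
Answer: -1364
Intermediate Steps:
a(M) = 2*M
((252 - 1*(-367)) - 278)*a(-2) = ((252 - 1*(-367)) - 278)*(2*(-2)) = ((252 + 367) - 278)*(-4) = (619 - 278)*(-4) = 341*(-4) = -1364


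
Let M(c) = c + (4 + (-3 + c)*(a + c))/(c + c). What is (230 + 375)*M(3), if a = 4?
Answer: 6655/3 ≈ 2218.3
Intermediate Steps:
M(c) = c + (4 + (-3 + c)*(4 + c))/(2*c) (M(c) = c + (4 + (-3 + c)*(4 + c))/(c + c) = c + (4 + (-3 + c)*(4 + c))/((2*c)) = c + (4 + (-3 + c)*(4 + c))*(1/(2*c)) = c + (4 + (-3 + c)*(4 + c))/(2*c))
(230 + 375)*M(3) = (230 + 375)*((½)*(-8 + 3*(1 + 3*3))/3) = 605*((½)*(⅓)*(-8 + 3*(1 + 9))) = 605*((½)*(⅓)*(-8 + 3*10)) = 605*((½)*(⅓)*(-8 + 30)) = 605*((½)*(⅓)*22) = 605*(11/3) = 6655/3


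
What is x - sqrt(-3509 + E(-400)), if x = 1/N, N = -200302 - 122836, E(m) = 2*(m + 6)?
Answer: -1/323138 - I*sqrt(4297) ≈ -3.0947e-6 - 65.552*I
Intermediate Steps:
E(m) = 12 + 2*m (E(m) = 2*(6 + m) = 12 + 2*m)
N = -323138
x = -1/323138 (x = 1/(-323138) = -1/323138 ≈ -3.0947e-6)
x - sqrt(-3509 + E(-400)) = -1/323138 - sqrt(-3509 + (12 + 2*(-400))) = -1/323138 - sqrt(-3509 + (12 - 800)) = -1/323138 - sqrt(-3509 - 788) = -1/323138 - sqrt(-4297) = -1/323138 - I*sqrt(4297)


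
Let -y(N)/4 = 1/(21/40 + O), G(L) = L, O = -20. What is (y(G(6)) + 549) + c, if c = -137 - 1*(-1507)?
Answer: 1495061/779 ≈ 1919.2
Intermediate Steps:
c = 1370 (c = -137 + 1507 = 1370)
y(N) = 160/779 (y(N) = -4/(21/40 - 20) = -4/(-779/40) = -4*(-40/779) = 160/779)
(y(G(6)) + 549) + c = (160/779 + 549) + 1370 = 427831/779 + 1370 = 1495061/779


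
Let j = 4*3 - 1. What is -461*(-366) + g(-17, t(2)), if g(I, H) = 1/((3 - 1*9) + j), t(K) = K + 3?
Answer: 843631/5 ≈ 1.6873e+5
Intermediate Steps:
j = 11 (j = 12 - 1 = 11)
t(K) = 3 + K
g(I, H) = ⅕ (g(I, H) = 1/((3 - 1*9) + 11) = 1/((3 - 9) + 11) = 1/(-6 + 11) = 1/5 = ⅕)
-461*(-366) + g(-17, t(2)) = -461*(-366) + ⅕ = 168726 + ⅕ = 843631/5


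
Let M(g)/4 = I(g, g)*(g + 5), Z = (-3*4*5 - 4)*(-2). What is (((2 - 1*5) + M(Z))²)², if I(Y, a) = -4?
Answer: 20622143227921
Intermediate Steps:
Z = 128 (Z = (-12*5 - 4)*(-2) = (-60 - 4)*(-2) = -64*(-2) = 128)
M(g) = -80 - 16*g (M(g) = 4*(-4*(g + 5)) = 4*(-4*(5 + g)) = 4*(-20 - 4*g) = -80 - 16*g)
(((2 - 1*5) + M(Z))²)² = (((2 - 1*5) + (-80 - 16*128))²)² = (((2 - 5) + (-80 - 2048))²)² = ((-3 - 2128)²)² = ((-2131)²)² = 4541161² = 20622143227921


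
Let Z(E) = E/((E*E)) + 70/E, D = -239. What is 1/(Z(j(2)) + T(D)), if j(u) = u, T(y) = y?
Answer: -2/407 ≈ -0.0049140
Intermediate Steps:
Z(E) = 71/E (Z(E) = E/(E²) + 70/E = E/E² + 70/E = 1/E + 70/E = 71/E)
1/(Z(j(2)) + T(D)) = 1/(71/2 - 239) = 1/(-407/2) = -2/407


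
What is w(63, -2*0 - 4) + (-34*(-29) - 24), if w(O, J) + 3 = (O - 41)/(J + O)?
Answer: 56603/59 ≈ 959.37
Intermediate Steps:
w(O, J) = -3 + (-41 + O)/(J + O) (w(O, J) = -3 + (O - 41)/(J + O) = -3 + (-41 + O)/(J + O))
w(63, -2*0 - 4) + (-34*(-29) - 24) = (-41 - 3*(-2*0 - 4) - 2*63)/((-2*0 - 4) + 63) + (-34*(-29) - 24) = (-41 - 3*(0 - 4) - 126)/((0 - 4) + 63) + (986 - 24) = (-41 - 3*(-4) - 126)/(-4 + 63) + 962 = (-41 + 12 - 126)/59 + 962 = (1/59)*(-155) + 962 = -155/59 + 962 = 56603/59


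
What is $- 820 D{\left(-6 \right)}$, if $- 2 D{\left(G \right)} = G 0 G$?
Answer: $0$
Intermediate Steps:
$D{\left(G \right)} = 0$ ($D{\left(G \right)} = - \frac{G 0 G}{2} = - \frac{0 G}{2} = \left(- \frac{1}{2}\right) 0 = 0$)
$- 820 D{\left(-6 \right)} = \left(-820\right) 0 = 0$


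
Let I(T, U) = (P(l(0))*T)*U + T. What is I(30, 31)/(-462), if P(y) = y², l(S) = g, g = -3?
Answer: -200/11 ≈ -18.182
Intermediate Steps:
l(S) = -3
I(T, U) = T + 9*T*U (I(T, U) = ((-3)²*T)*U + T = (9*T)*U + T = 9*T*U + T = T + 9*T*U)
I(30, 31)/(-462) = (30*(1 + 9*31))/(-462) = (30*(1 + 279))*(-1/462) = (30*280)*(-1/462) = 8400*(-1/462) = -200/11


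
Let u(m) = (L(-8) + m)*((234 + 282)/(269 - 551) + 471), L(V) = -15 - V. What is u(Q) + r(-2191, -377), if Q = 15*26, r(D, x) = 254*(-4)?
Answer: 8397781/47 ≈ 1.7868e+5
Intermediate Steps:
r(D, x) = -1016
Q = 390
u(m) = -154357/47 + 22051*m/47 (u(m) = ((-15 - 1*(-8)) + m)*((234 + 282)/(269 - 551) + 471) = ((-15 + 8) + m)*(516/(-282) + 471) = (-7 + m)*(516*(-1/282) + 471) = (-7 + m)*(-86/47 + 471) = (-7 + m)*(22051/47) = -154357/47 + 22051*m/47)
u(Q) + r(-2191, -377) = (-154357/47 + (22051/47)*390) - 1016 = (-154357/47 + 8599890/47) - 1016 = 8445533/47 - 1016 = 8397781/47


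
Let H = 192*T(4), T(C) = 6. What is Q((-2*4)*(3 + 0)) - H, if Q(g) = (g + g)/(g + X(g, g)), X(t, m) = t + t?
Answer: -3454/3 ≈ -1151.3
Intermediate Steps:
X(t, m) = 2*t
Q(g) = 2/3 (Q(g) = (g + g)/(g + 2*g) = (2*g)/((3*g)) = (2*g)*(1/(3*g)) = 2/3)
H = 1152 (H = 192*6 = 1152)
Q((-2*4)*(3 + 0)) - H = 2/3 - 1*1152 = 2/3 - 1152 = -3454/3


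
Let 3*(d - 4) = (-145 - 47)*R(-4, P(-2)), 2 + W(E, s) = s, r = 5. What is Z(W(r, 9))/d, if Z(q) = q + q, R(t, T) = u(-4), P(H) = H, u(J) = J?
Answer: 7/130 ≈ 0.053846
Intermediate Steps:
R(t, T) = -4
W(E, s) = -2 + s
d = 260 (d = 4 + ((-145 - 47)*(-4))/3 = 4 + (-192*(-4))/3 = 4 + (⅓)*768 = 4 + 256 = 260)
Z(q) = 2*q
Z(W(r, 9))/d = (2*(-2 + 9))/260 = (2*7)*(1/260) = 14*(1/260) = 7/130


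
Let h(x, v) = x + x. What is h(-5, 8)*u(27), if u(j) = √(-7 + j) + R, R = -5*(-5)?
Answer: -250 - 20*√5 ≈ -294.72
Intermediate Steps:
R = 25
h(x, v) = 2*x
u(j) = 25 + √(-7 + j) (u(j) = √(-7 + j) + 25 = 25 + √(-7 + j))
h(-5, 8)*u(27) = (2*(-5))*(25 + √(-7 + 27)) = -10*(25 + √20) = -10*(25 + 2*√5) = -250 - 20*√5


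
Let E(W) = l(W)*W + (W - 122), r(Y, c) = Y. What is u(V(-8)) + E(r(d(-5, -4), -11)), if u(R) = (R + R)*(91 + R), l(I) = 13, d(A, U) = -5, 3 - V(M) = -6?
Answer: 1608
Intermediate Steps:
V(M) = 9 (V(M) = 3 - 1*(-6) = 3 + 6 = 9)
E(W) = -122 + 14*W (E(W) = 13*W + (W - 122) = 13*W + (-122 + W) = -122 + 14*W)
u(R) = 2*R*(91 + R) (u(R) = (2*R)*(91 + R) = 2*R*(91 + R))
u(V(-8)) + E(r(d(-5, -4), -11)) = 2*9*(91 + 9) + (-122 + 14*(-5)) = 2*9*100 + (-122 - 70) = 1800 - 192 = 1608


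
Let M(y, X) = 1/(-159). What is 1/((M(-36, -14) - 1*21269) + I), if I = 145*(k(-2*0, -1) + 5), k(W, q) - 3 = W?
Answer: -159/3197332 ≈ -4.9729e-5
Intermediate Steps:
M(y, X) = -1/159
k(W, q) = 3 + W
I = 1160 (I = 145*((3 - 2*0) + 5) = 145*((3 + 0) + 5) = 145*(3 + 5) = 145*8 = 1160)
1/((M(-36, -14) - 1*21269) + I) = 1/((-1/159 - 1*21269) + 1160) = 1/((-1/159 - 21269) + 1160) = 1/(-3381772/159 + 1160) = 1/(-3197332/159) = -159/3197332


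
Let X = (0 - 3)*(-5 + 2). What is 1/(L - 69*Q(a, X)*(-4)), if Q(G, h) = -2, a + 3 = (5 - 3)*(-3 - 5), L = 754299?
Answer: 1/753747 ≈ 1.3267e-6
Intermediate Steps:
a = -19 (a = -3 + (5 - 3)*(-3 - 5) = -3 + 2*(-8) = -3 - 16 = -19)
X = 9 (X = -3*(-3) = 9)
1/(L - 69*Q(a, X)*(-4)) = 1/(754299 - 69*(-2)*(-4)) = 1/(754299 + 138*(-4)) = 1/(754299 - 552) = 1/753747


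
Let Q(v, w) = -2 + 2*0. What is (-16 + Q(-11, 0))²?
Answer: 324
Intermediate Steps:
Q(v, w) = -2 (Q(v, w) = -2 + 0 = -2)
(-16 + Q(-11, 0))² = (-16 - 2)² = (-18)² = 324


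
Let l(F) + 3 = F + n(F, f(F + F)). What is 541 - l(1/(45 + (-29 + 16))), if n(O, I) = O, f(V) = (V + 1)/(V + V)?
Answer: 8703/16 ≈ 543.94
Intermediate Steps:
f(V) = (1 + V)/(2*V) (f(V) = (1 + V)/((2*V)) = (1 + V)*(1/(2*V)) = (1 + V)/(2*V))
l(F) = -3 + 2*F (l(F) = -3 + (F + F) = -3 + 2*F)
541 - l(1/(45 + (-29 + 16))) = 541 - (-3 + 2/(45 + (-29 + 16))) = 541 - (-3 + 2/(45 - 13)) = 541 - (-3 + 2/32) = 541 - (-3 + 2*(1/32)) = 541 - (-3 + 1/16) = 541 - 1*(-47/16) = 541 + 47/16 = 8703/16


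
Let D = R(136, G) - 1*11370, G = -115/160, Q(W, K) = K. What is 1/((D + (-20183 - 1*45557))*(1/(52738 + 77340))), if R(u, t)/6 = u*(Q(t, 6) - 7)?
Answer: -65039/38963 ≈ -1.6693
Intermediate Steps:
G = -23/32 (G = -115*1/160 = -23/32 ≈ -0.71875)
R(u, t) = -6*u (R(u, t) = 6*(u*(6 - 7)) = 6*(u*(-1)) = 6*(-u) = -6*u)
D = -12186 (D = -6*136 - 1*11370 = -816 - 11370 = -12186)
1/((D + (-20183 - 1*45557))*(1/(52738 + 77340))) = 1/((-12186 + (-20183 - 1*45557))*(1/(52738 + 77340))) = 1/((-12186 + (-20183 - 45557))*(1/130078)) = 1/((-12186 - 65740)*(1/130078)) = 130078/(-77926) = -1/77926*130078 = -65039/38963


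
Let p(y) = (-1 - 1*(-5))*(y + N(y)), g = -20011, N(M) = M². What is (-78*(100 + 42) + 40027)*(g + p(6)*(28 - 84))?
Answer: -851709469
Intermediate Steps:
p(y) = 4*y + 4*y² (p(y) = (-1 - 1*(-5))*(y + y²) = (-1 + 5)*(y + y²) = 4*(y + y²) = 4*y + 4*y²)
(-78*(100 + 42) + 40027)*(g + p(6)*(28 - 84)) = (-78*(100 + 42) + 40027)*(-20011 + (4*6*(1 + 6))*(28 - 84)) = (-78*142 + 40027)*(-20011 + (4*6*7)*(-56)) = (-11076 + 40027)*(-20011 + 168*(-56)) = 28951*(-20011 - 9408) = 28951*(-29419) = -851709469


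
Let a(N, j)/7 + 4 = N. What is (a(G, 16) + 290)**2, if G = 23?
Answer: 178929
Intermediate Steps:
a(N, j) = -28 + 7*N
(a(G, 16) + 290)**2 = ((-28 + 7*23) + 290)**2 = ((-28 + 161) + 290)**2 = (133 + 290)**2 = 423**2 = 178929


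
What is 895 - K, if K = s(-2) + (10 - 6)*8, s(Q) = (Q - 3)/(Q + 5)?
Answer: 2594/3 ≈ 864.67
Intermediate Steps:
s(Q) = (-3 + Q)/(5 + Q)
K = 91/3 (K = (-3 - 2)/(5 - 2) + (10 - 6)*8 = -5/3 + 4*8 = (⅓)*(-5) + 32 = -5/3 + 32 = 91/3 ≈ 30.333)
895 - K = 895 - 1*91/3 = 895 - 91/3 = 2594/3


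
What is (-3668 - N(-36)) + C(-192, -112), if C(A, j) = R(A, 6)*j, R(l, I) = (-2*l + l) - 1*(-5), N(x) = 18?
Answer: -25750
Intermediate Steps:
R(l, I) = 5 - l (R(l, I) = -l + 5 = 5 - l)
C(A, j) = j*(5 - A) (C(A, j) = (5 - A)*j = j*(5 - A))
(-3668 - N(-36)) + C(-192, -112) = (-3668 - 1*18) - 112*(5 - 1*(-192)) = (-3668 - 18) - 112*(5 + 192) = -3686 - 112*197 = -3686 - 22064 = -25750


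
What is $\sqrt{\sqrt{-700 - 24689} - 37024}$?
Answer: $\sqrt{-37024 + 3 i \sqrt{2821}} \approx 0.414 + 192.42 i$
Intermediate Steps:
$\sqrt{\sqrt{-700 - 24689} - 37024} = \sqrt{\sqrt{-25389} - 37024} = \sqrt{3 i \sqrt{2821} - 37024} = \sqrt{-37024 + 3 i \sqrt{2821}}$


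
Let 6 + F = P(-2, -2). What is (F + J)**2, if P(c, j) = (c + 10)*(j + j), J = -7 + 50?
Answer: 25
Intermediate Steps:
J = 43
P(c, j) = 2*j*(10 + c) (P(c, j) = (10 + c)*(2*j) = 2*j*(10 + c))
F = -38 (F = -6 + 2*(-2)*(10 - 2) = -6 + 2*(-2)*8 = -6 - 32 = -38)
(F + J)**2 = (-38 + 43)**2 = 5**2 = 25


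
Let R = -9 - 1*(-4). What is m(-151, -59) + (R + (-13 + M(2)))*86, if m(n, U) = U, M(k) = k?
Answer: -1435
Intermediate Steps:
R = -5 (R = -9 + 4 = -5)
m(-151, -59) + (R + (-13 + M(2)))*86 = -59 + (-5 + (-13 + 2))*86 = -59 + (-5 - 11)*86 = -59 - 16*86 = -59 - 1376 = -1435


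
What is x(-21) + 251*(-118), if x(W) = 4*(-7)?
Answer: -29646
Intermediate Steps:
x(W) = -28
x(-21) + 251*(-118) = -28 + 251*(-118) = -28 - 29618 = -29646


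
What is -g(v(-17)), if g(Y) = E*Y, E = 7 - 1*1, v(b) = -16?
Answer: 96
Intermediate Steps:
E = 6 (E = 7 - 1 = 6)
g(Y) = 6*Y
-g(v(-17)) = -6*(-16) = -1*(-96) = 96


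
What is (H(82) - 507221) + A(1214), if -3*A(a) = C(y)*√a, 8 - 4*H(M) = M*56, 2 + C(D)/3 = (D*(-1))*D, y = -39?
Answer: -508367 + 1523*√1214 ≈ -4.5530e+5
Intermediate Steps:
C(D) = -6 - 3*D² (C(D) = -6 + 3*((D*(-1))*D) = -6 + 3*((-D)*D) = -6 + 3*(-D²) = -6 - 3*D²)
H(M) = 2 - 14*M (H(M) = 2 - M*56/4 = 2 - 14*M)
A(a) = 1523*√a (A(a) = -(-6 - 3*(-39)²)*√a/3 = -(-6 - 3*1521)*√a/3 = -(-6 - 4563)*√a/3 = -(-1523)*√a = 1523*√a)
(H(82) - 507221) + A(1214) = ((2 - 14*82) - 507221) + 1523*√1214 = ((2 - 1148) - 507221) + 1523*√1214 = (-1146 - 507221) + 1523*√1214 = -508367 + 1523*√1214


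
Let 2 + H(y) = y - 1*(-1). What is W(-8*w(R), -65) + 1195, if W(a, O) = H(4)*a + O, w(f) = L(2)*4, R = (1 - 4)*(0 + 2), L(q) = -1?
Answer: 1226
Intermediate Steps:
R = -6 (R = -3*2 = -6)
H(y) = -1 + y (H(y) = -2 + (y - 1*(-1)) = -2 + (y + 1) = -2 + (1 + y) = -1 + y)
w(f) = -4 (w(f) = -1*4 = -4)
W(a, O) = O + 3*a (W(a, O) = (-1 + 4)*a + O = 3*a + O = O + 3*a)
W(-8*w(R), -65) + 1195 = (-65 + 3*(-8*(-4))) + 1195 = (-65 + 3*32) + 1195 = (-65 + 96) + 1195 = 31 + 1195 = 1226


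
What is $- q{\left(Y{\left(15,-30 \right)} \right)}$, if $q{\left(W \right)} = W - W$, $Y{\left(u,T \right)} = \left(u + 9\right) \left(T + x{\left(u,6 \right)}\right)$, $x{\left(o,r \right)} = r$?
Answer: $0$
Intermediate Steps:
$Y{\left(u,T \right)} = \left(6 + T\right) \left(9 + u\right)$ ($Y{\left(u,T \right)} = \left(u + 9\right) \left(T + 6\right) = \left(9 + u\right) \left(6 + T\right) = \left(6 + T\right) \left(9 + u\right)$)
$q{\left(W \right)} = 0$
$- q{\left(Y{\left(15,-30 \right)} \right)} = \left(-1\right) 0 = 0$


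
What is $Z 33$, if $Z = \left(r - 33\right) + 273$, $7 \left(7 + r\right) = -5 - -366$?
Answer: $\frac{65736}{7} \approx 9390.9$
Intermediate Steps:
$r = \frac{312}{7}$ ($r = -7 + \frac{-5 - -366}{7} = -7 + \frac{-5 + 366}{7} = -7 + \frac{1}{7} \cdot 361 = -7 + \frac{361}{7} = \frac{312}{7} \approx 44.571$)
$Z = \frac{1992}{7}$ ($Z = \left(\frac{312}{7} - 33\right) + 273 = \frac{81}{7} + 273 = \frac{1992}{7} \approx 284.57$)
$Z 33 = \frac{1992}{7} \cdot 33 = \frac{65736}{7}$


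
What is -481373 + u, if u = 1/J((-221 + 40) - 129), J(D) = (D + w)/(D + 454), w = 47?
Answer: -126601243/263 ≈ -4.8137e+5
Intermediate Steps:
J(D) = (47 + D)/(454 + D) (J(D) = (D + 47)/(D + 454) = (47 + D)/(454 + D))
u = -144/263 (u = 1/((47 + ((-221 + 40) - 129))/(454 + ((-221 + 40) - 129))) = 1/((47 + (-181 - 129))/(454 + (-181 - 129))) = 1/((47 - 310)/(454 - 310)) = 1/(-263/144) = -144/263 ≈ -0.54753)
-481373 + u = -481373 - 144/263 = -126601243/263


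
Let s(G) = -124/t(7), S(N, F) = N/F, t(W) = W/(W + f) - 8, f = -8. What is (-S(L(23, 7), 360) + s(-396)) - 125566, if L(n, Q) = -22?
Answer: -22600381/180 ≈ -1.2556e+5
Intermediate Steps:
t(W) = -8 + W/(-8 + W) (t(W) = W/(W - 8) - 8 = W/(-8 + W) - 8 = -8 + W/(-8 + W))
s(G) = 124/15 (s(G) = -124*(-8 + 7)/(64 - 7*7) = -124*(-1/(64 - 49)) = -124/((-1*15)) = -124/(-15) = -124*(-1/15) = 124/15)
(-S(L(23, 7), 360) + s(-396)) - 125566 = (-(-22)/360 + 124/15) - 125566 = (-1*(-11/180) + 124/15) - 125566 = (11/180 + 124/15) - 125566 = 1499/180 - 125566 = -22600381/180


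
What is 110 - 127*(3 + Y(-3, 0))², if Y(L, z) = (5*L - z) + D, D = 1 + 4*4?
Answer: -3065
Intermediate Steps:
D = 17 (D = 1 + 16 = 17)
Y(L, z) = 17 - z + 5*L (Y(L, z) = (5*L - z) + 17 = (-z + 5*L) + 17 = 17 - z + 5*L)
110 - 127*(3 + Y(-3, 0))² = 110 - 127*(3 + (17 - 1*0 + 5*(-3)))² = 110 - 127*(3 + (17 + 0 - 15))² = 110 - 127*(3 + 2)² = 110 - 127*5² = 110 - 127*25 = 110 - 3175 = -3065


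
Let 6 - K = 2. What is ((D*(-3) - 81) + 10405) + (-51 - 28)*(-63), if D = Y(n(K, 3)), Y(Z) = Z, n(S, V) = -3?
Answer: 15310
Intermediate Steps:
K = 4 (K = 6 - 1*2 = 6 - 2 = 4)
D = -3
((D*(-3) - 81) + 10405) + (-51 - 28)*(-63) = ((-3*(-3) - 81) + 10405) + (-51 - 28)*(-63) = ((9 - 81) + 10405) - 79*(-63) = (-72 + 10405) + 4977 = 10333 + 4977 = 15310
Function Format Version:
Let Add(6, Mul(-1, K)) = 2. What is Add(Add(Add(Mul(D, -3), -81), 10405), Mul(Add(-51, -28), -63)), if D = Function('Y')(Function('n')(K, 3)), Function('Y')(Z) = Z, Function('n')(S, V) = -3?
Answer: 15310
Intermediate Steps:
K = 4 (K = Add(6, Mul(-1, 2)) = Add(6, -2) = 4)
D = -3
Add(Add(Add(Mul(D, -3), -81), 10405), Mul(Add(-51, -28), -63)) = Add(Add(Add(Mul(-3, -3), -81), 10405), Mul(Add(-51, -28), -63)) = Add(Add(Add(9, -81), 10405), Mul(-79, -63)) = Add(Add(-72, 10405), 4977) = Add(10333, 4977) = 15310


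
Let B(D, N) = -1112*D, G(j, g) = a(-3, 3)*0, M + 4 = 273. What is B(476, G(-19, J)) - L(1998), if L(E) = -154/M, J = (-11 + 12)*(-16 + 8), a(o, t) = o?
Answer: -142384774/269 ≈ -5.2931e+5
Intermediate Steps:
M = 269 (M = -4 + 273 = 269)
J = -8 (J = 1*(-8) = -8)
G(j, g) = 0 (G(j, g) = -3*0 = 0)
L(E) = -154/269
B(476, G(-19, J)) - L(1998) = -1112*476 - 1*(-154/269) = -529312 + 154/269 = -142384774/269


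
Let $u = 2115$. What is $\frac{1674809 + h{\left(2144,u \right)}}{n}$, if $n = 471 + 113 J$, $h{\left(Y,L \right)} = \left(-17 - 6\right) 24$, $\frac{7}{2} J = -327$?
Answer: $- \frac{11719799}{70605} \approx -165.99$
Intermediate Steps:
$J = - \frac{654}{7}$ ($J = \frac{2}{7} \left(-327\right) = - \frac{654}{7} \approx -93.429$)
$h{\left(Y,L \right)} = -552$ ($h{\left(Y,L \right)} = \left(-23\right) 24 = -552$)
$n = - \frac{70605}{7}$ ($n = 471 + 113 \left(- \frac{654}{7}\right) = 471 - \frac{73902}{7} = - \frac{70605}{7} \approx -10086.0$)
$\frac{1674809 + h{\left(2144,u \right)}}{n} = \frac{1674809 - 552}{- \frac{70605}{7}} = 1674257 \left(- \frac{7}{70605}\right) = - \frac{11719799}{70605}$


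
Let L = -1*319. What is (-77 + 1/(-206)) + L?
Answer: -81577/206 ≈ -396.00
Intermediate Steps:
L = -319
(-77 + 1/(-206)) + L = (-77 + 1/(-206)) - 319 = (-77 - 1/206) - 319 = -15863/206 - 319 = -81577/206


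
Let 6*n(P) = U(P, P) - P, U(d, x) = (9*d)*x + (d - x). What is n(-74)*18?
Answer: 148074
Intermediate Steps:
U(d, x) = d - x + 9*d*x (U(d, x) = 9*d*x + (d - x) = d - x + 9*d*x)
n(P) = -P/6 + 3*P**2/2 (n(P) = ((P - P + 9*P*P) - P)/6 = ((P - P + 9*P**2) - P)/6 = (9*P**2 - P)/6 = (-P + 9*P**2)/6 = -P/6 + 3*P**2/2)
n(-74)*18 = ((1/6)*(-74)*(-1 + 9*(-74)))*18 = ((1/6)*(-74)*(-1 - 666))*18 = ((1/6)*(-74)*(-667))*18 = (24679/3)*18 = 148074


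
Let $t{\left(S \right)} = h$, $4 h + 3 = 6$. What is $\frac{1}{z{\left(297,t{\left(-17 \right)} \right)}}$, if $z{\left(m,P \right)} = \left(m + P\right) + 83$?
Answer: $\frac{4}{1523} \approx 0.0026264$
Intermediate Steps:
$h = \frac{3}{4}$ ($h = - \frac{3}{4} + \frac{1}{4} \cdot 6 = - \frac{3}{4} + \frac{3}{2} = \frac{3}{4} \approx 0.75$)
$t{\left(S \right)} = \frac{3}{4}$
$z{\left(m,P \right)} = 83 + P + m$ ($z{\left(m,P \right)} = \left(P + m\right) + 83 = 83 + P + m$)
$\frac{1}{z{\left(297,t{\left(-17 \right)} \right)}} = \frac{1}{83 + \frac{3}{4} + 297} = \frac{1}{\frac{1523}{4}} = \frac{4}{1523}$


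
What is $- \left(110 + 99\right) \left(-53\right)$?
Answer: $11077$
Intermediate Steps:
$- \left(110 + 99\right) \left(-53\right) = - 209 \left(-53\right) = \left(-1\right) \left(-11077\right) = 11077$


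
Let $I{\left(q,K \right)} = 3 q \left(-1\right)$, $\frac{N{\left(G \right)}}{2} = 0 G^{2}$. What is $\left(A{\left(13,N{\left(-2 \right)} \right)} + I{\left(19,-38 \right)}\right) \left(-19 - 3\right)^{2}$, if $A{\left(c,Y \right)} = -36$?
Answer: $-45012$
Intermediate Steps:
$N{\left(G \right)} = 0$ ($N{\left(G \right)} = 2 \cdot 0 G^{2} = 2 \cdot 0 = 0$)
$I{\left(q,K \right)} = - 3 q$
$\left(A{\left(13,N{\left(-2 \right)} \right)} + I{\left(19,-38 \right)}\right) \left(-19 - 3\right)^{2} = \left(-36 - 57\right) \left(-19 - 3\right)^{2} = \left(-36 - 57\right) \left(-22\right)^{2} = \left(-93\right) 484 = -45012$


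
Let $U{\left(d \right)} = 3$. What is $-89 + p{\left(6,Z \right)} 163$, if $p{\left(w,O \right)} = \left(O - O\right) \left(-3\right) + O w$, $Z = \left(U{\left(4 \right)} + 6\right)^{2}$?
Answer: $79129$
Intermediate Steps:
$Z = 81$ ($Z = \left(3 + 6\right)^{2} = 9^{2} = 81$)
$p{\left(w,O \right)} = O w$ ($p{\left(w,O \right)} = 0 \left(-3\right) + O w = 0 + O w = O w$)
$-89 + p{\left(6,Z \right)} 163 = -89 + 81 \cdot 6 \cdot 163 = -89 + 486 \cdot 163 = -89 + 79218 = 79129$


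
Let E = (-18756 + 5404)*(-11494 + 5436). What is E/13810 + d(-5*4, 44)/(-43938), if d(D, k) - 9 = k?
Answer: 1776993307139/303391890 ≈ 5857.1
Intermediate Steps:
d(D, k) = 9 + k
E = 80886416 (E = -13352*(-6058) = 80886416)
E/13810 + d(-5*4, 44)/(-43938) = 80886416/13810 + (9 + 44)/(-43938) = 80886416*(1/13810) + 53*(-1/43938) = 40443208/6905 - 53/43938 = 1776993307139/303391890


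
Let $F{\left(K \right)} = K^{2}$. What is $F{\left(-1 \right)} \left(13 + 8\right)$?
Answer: $21$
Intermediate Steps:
$F{\left(-1 \right)} \left(13 + 8\right) = \left(-1\right)^{2} \left(13 + 8\right) = 1 \cdot 21 = 21$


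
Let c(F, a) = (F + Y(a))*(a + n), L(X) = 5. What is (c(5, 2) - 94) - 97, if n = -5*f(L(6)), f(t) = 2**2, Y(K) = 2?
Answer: -317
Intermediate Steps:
f(t) = 4
n = -20 (n = -5*4 = -1*20 = -20)
c(F, a) = (-20 + a)*(2 + F) (c(F, a) = (F + 2)*(a - 20) = (2 + F)*(-20 + a) = (-20 + a)*(2 + F))
(c(5, 2) - 94) - 97 = ((-40 - 20*5 + 2*2 + 5*2) - 94) - 97 = ((-40 - 100 + 4 + 10) - 94) - 97 = (-126 - 94) - 97 = -220 - 97 = -317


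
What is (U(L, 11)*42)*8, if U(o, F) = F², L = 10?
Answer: 40656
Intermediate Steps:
(U(L, 11)*42)*8 = (11²*42)*8 = (121*42)*8 = 5082*8 = 40656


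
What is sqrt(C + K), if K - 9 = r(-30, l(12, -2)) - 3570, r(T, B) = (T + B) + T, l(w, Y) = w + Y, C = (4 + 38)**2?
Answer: I*sqrt(1847) ≈ 42.977*I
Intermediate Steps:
C = 1764 (C = 42**2 = 1764)
l(w, Y) = Y + w
r(T, B) = B + 2*T (r(T, B) = (B + T) + T = B + 2*T)
K = -3611 (K = 9 + (((-2 + 12) + 2*(-30)) - 3570) = 9 + ((10 - 60) - 3570) = 9 + (-50 - 3570) = 9 - 3620 = -3611)
sqrt(C + K) = sqrt(1764 - 3611) = sqrt(-1847) = I*sqrt(1847)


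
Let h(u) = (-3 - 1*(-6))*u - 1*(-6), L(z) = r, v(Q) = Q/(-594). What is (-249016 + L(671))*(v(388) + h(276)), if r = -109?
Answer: -61659434000/297 ≈ -2.0761e+8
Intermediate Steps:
v(Q) = -Q/594 (v(Q) = Q*(-1/594) = -Q/594)
L(z) = -109
h(u) = 6 + 3*u (h(u) = (-3 + 6)*u + 6 = 3*u + 6 = 6 + 3*u)
(-249016 + L(671))*(v(388) + h(276)) = (-249016 - 109)*(-1/594*388 + (6 + 3*276)) = -249125*(-194/297 + (6 + 828)) = -249125*(-194/297 + 834) = -249125*247504/297 = -61659434000/297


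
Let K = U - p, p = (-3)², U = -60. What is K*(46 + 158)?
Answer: -14076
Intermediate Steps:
p = 9
K = -69 (K = -60 - 1*9 = -60 - 9 = -69)
K*(46 + 158) = -69*(46 + 158) = -69*204 = -14076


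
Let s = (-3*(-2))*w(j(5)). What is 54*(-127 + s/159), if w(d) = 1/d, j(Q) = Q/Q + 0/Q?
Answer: -363366/53 ≈ -6856.0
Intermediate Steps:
j(Q) = 1 (j(Q) = 1 + 0 = 1)
s = 6 (s = -3*(-2)/1 = 6*1 = 6)
54*(-127 + s/159) = 54*(-127 + 6/159) = 54*(-127 + 6*(1/159)) = 54*(-127 + 2/53) = 54*(-6729/53) = -363366/53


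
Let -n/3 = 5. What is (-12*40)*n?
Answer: 7200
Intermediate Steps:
n = -15 (n = -3*5 = -15)
(-12*40)*n = -12*40*(-15) = -480*(-15) = 7200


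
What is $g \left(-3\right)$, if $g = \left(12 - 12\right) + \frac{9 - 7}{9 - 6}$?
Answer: $-2$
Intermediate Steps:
$g = \frac{2}{3}$ ($g = 0 + \frac{2}{3} = \frac{2}{3} \approx 0.66667$)
$g \left(-3\right) = \frac{2}{3} \left(-3\right) = -2$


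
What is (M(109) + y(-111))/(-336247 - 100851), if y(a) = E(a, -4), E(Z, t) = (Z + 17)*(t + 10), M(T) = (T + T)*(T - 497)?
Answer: 42574/218549 ≈ 0.19480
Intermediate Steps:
M(T) = 2*T*(-497 + T) (M(T) = (2*T)*(-497 + T) = 2*T*(-497 + T))
E(Z, t) = (10 + t)*(17 + Z) (E(Z, t) = (17 + Z)*(10 + t) = (10 + t)*(17 + Z))
y(a) = 102 + 6*a (y(a) = 170 + 10*a + 17*(-4) + a*(-4) = 170 + 10*a - 68 - 4*a = 102 + 6*a)
(M(109) + y(-111))/(-336247 - 100851) = (2*109*(-497 + 109) + (102 + 6*(-111)))/(-336247 - 100851) = (2*109*(-388) + (102 - 666))/(-437098) = (-84584 - 564)*(-1/437098) = -85148*(-1/437098) = 42574/218549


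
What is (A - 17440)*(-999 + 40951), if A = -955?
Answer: -734917040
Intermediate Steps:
(A - 17440)*(-999 + 40951) = (-955 - 17440)*(-999 + 40951) = -18395*39952 = -734917040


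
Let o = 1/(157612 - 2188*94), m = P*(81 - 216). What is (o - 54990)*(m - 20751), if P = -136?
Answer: 2106327062597/16020 ≈ 1.3148e+8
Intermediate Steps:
m = 18360 (m = -136*(81 - 216) = -136*(-135) = 18360)
o = -1/48060 (o = 1/(157612 - 205672) = 1/(-48060) = -1/48060 ≈ -2.0807e-5)
(o - 54990)*(m - 20751) = (-1/48060 - 54990)*(18360 - 20751) = -2642819401/48060*(-2391) = 2106327062597/16020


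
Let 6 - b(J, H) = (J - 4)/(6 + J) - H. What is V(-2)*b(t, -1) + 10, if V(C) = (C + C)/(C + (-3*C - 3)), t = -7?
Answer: 34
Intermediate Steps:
b(J, H) = 6 + H - (-4 + J)/(6 + J) (b(J, H) = 6 - ((J - 4)/(6 + J) - H) = 6 - ((-4 + J)/(6 + J) - H) = 6 - (-H + (-4 + J)/(6 + J)) = 6 + (H - (-4 + J)/(6 + J)) = 6 + H - (-4 + J)/(6 + J))
V(C) = 2*C/(-3 - 2*C) (V(C) = (2*C)/(C + (-3 - 3*C)) = (2*C)/(-3 - 2*C) = 2*C/(-3 - 2*C))
V(-2)*b(t, -1) + 10 = (-2*(-2)/(3 + 2*(-2)))*((40 + 5*(-7) + 6*(-1) - 1*(-7))/(6 - 7)) + 10 = (-2*(-2)/(3 - 4))*((40 - 35 - 6 + 7)/(-1)) + 10 = (-2*(-2)/(-1))*(-1*6) + 10 = -2*(-2)*(-1)*(-6) + 10 = -4*(-6) + 10 = 24 + 10 = 34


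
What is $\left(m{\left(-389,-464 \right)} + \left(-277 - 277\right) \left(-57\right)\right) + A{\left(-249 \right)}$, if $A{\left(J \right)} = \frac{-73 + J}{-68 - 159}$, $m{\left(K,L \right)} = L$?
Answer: $\frac{7063200}{227} \approx 31115.0$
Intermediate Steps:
$A{\left(J \right)} = \frac{73}{227} - \frac{J}{227}$ ($A{\left(J \right)} = \frac{-73 + J}{-227} = \left(-73 + J\right) \left(- \frac{1}{227}\right) = \frac{73}{227} - \frac{J}{227}$)
$\left(m{\left(-389,-464 \right)} + \left(-277 - 277\right) \left(-57\right)\right) + A{\left(-249 \right)} = \left(-464 + \left(-277 - 277\right) \left(-57\right)\right) + \left(\frac{73}{227} - - \frac{249}{227}\right) = \left(-464 - -31578\right) + \left(\frac{73}{227} + \frac{249}{227}\right) = \left(-464 + 31578\right) + \frac{322}{227} = 31114 + \frac{322}{227} = \frac{7063200}{227}$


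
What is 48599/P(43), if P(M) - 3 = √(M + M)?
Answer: -145797/77 + 48599*√86/77 ≈ 3959.6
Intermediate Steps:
P(M) = 3 + √2*√M (P(M) = 3 + √(M + M) = 3 + √(2*M) = 3 + √2*√M)
48599/P(43) = 48599/(3 + √2*√43) = 48599/(3 + √86)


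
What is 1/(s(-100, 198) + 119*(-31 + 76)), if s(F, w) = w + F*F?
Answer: 1/15553 ≈ 6.4296e-5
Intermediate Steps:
s(F, w) = w + F²
1/(s(-100, 198) + 119*(-31 + 76)) = 1/((198 + (-100)²) + 119*(-31 + 76)) = 1/((198 + 10000) + 119*45) = 1/(10198 + 5355) = 1/15553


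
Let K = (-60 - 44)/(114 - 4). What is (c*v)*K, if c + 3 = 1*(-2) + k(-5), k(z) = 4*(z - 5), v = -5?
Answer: -2340/11 ≈ -212.73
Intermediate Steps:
k(z) = -20 + 4*z (k(z) = 4*(-5 + z) = -20 + 4*z)
c = -45 (c = -3 + (1*(-2) + (-20 + 4*(-5))) = -3 + (-2 + (-20 - 20)) = -3 + (-2 - 40) = -3 - 42 = -45)
K = -52/55 (K = -104/110 = -104*1/110 = -52/55 ≈ -0.94545)
(c*v)*K = -45*(-5)*(-52/55) = 225*(-52/55) = -2340/11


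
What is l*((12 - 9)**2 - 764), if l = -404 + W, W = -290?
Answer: 523970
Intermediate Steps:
l = -694 (l = -404 - 290 = -694)
l*((12 - 9)**2 - 764) = -694*((12 - 9)**2 - 764) = -694*(3**2 - 764) = -694*(9 - 764) = -694*(-755) = 523970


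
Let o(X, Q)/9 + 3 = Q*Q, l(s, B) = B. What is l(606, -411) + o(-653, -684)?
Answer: 4210266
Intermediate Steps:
o(X, Q) = -27 + 9*Q**2 (o(X, Q) = -27 + 9*(Q*Q) = -27 + 9*Q**2)
l(606, -411) + o(-653, -684) = -411 + (-27 + 9*(-684)**2) = -411 + (-27 + 9*467856) = -411 + (-27 + 4210704) = -411 + 4210677 = 4210266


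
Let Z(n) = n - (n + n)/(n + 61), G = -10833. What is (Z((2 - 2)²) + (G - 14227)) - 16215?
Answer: -41275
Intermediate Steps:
Z(n) = n - 2*n/(61 + n)
(Z((2 - 2)²) + (G - 14227)) - 16215 = ((2 - 2)²*(59 + (2 - 2)²)/(61 + (2 - 2)²) + (-10833 - 14227)) - 16215 = (0²*(59 + 0²)/(61 + 0²) - 25060) - 16215 = (0*(59 + 0)/(61 + 0) - 25060) - 16215 = (0*59/61 - 25060) - 16215 = (0*(1/61)*59 - 25060) - 16215 = (0 - 25060) - 16215 = -25060 - 16215 = -41275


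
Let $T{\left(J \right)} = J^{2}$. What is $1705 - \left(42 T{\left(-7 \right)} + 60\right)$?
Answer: $-413$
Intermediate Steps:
$1705 - \left(42 T{\left(-7 \right)} + 60\right) = 1705 - \left(42 \left(-7\right)^{2} + 60\right) = 1705 - \left(42 \cdot 49 + 60\right) = 1705 - \left(2058 + 60\right) = 1705 - 2118 = -413$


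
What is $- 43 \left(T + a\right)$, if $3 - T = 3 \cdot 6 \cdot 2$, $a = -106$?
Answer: $5977$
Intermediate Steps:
$T = -33$ ($T = 3 - 3 \cdot 6 \cdot 2 = 3 - 18 \cdot 2 = 3 - 36 = -33$)
$- 43 \left(T + a\right) = - 43 \left(-33 - 106\right) = \left(-43\right) \left(-139\right) = 5977$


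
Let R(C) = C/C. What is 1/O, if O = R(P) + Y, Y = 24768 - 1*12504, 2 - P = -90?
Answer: 1/12265 ≈ 8.1533e-5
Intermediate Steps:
P = 92 (P = 2 - 1*(-90) = 2 + 90 = 92)
R(C) = 1
Y = 12264 (Y = 24768 - 12504 = 12264)
O = 12265 (O = 1 + 12264 = 12265)
1/O = 1/12265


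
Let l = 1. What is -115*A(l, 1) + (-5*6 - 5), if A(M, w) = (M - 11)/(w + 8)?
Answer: 835/9 ≈ 92.778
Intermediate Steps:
A(M, w) = (-11 + M)/(8 + w)
-115*A(l, 1) + (-5*6 - 5) = -115*(-11 + 1)/(8 + 1) + (-5*6 - 5) = -115*(-10)/9 + (-30 - 5) = -115*(-10)/9 - 35 = -115*(-10/9) - 35 = 1150/9 - 35 = 835/9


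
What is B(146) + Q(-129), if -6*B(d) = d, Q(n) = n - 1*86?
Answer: -718/3 ≈ -239.33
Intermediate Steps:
Q(n) = -86 + n (Q(n) = n - 86 = -86 + n)
B(d) = -d/6
B(146) + Q(-129) = -⅙*146 + (-86 - 129) = -73/3 - 215 = -718/3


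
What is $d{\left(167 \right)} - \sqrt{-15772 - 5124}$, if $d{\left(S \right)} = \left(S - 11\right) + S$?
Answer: $323 - 4 i \sqrt{1306} \approx 323.0 - 144.55 i$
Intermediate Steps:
$d{\left(S \right)} = -11 + 2 S$ ($d{\left(S \right)} = \left(-11 + S\right) + S = -11 + 2 S$)
$d{\left(167 \right)} - \sqrt{-15772 - 5124} = \left(-11 + 2 \cdot 167\right) - \sqrt{-15772 - 5124} = \left(-11 + 334\right) - \sqrt{-20896} = 323 - 4 i \sqrt{1306}$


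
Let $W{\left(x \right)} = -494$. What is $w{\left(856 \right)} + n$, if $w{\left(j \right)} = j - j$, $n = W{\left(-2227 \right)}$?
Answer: $-494$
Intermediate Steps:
$n = -494$
$w{\left(j \right)} = 0$
$w{\left(856 \right)} + n = 0 - 494 = -494$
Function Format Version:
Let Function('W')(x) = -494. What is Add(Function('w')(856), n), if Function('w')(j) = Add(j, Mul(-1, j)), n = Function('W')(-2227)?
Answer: -494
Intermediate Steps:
n = -494
Function('w')(j) = 0
Add(Function('w')(856), n) = Add(0, -494) = -494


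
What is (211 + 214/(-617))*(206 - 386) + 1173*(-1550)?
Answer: -1145193690/617 ≈ -1.8561e+6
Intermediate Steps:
(211 + 214/(-617))*(206 - 386) + 1173*(-1550) = (211 + 214*(-1/617))*(-180) - 1818150 = (211 - 214/617)*(-180) - 1818150 = (129973/617)*(-180) - 1818150 = -23395140/617 - 1818150 = -1145193690/617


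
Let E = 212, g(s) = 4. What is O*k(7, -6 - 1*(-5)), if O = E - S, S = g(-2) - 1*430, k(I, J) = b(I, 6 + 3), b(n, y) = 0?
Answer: 0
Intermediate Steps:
k(I, J) = 0
S = -426 (S = 4 - 1*430 = 4 - 430 = -426)
O = 638 (O = 212 - 1*(-426) = 212 + 426 = 638)
O*k(7, -6 - 1*(-5)) = 638*0 = 0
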